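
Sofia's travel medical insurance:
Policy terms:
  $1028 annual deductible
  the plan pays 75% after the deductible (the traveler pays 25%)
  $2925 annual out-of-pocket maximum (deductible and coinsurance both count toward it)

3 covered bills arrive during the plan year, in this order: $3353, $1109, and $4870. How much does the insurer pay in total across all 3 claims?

Bill 1, $3353: deductible takes $1028, $2325 remains; coinsurance $2325 × 25% = $581.25. Traveler owes $1609.25 (running OOP $1609.25). Insurer: $3353 − $1609.25 = $1743.75.
Bill 2, $1109: deductible met; 25% of $1109 = $277.25. Traveler owes $277.25 (running OOP $1886.50). Insurer: $1109 − $277.25 = $831.75.
Bill 3, $4870: deductible met; 25% of $4870 = $1217.50. OOP would hit $3104 > $2925, so the cap limits the traveler to $2925 − $1886.50 = $1038.50. Insurer: $4870 − $1038.50 = $3831.50.
Insurer total: $1743.75 + $831.75 + $3831.50 = $6407.

$6407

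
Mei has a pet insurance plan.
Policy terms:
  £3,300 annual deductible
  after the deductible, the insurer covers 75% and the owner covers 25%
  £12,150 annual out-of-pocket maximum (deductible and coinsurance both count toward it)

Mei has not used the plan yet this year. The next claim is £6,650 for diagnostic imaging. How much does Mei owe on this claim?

£4,137.50

Nothing has been paid toward the £3,300 deductible, so the first £3,300 of this charge is applied there.
After the £3,300 deductible portion, £6,650 − £3,300 = £3,350 is subject to coinsurance.
Coinsurance: £3,350 × 25% = £837.50.
That puts the owner's cost at £3,300 + £837.50 = £4,137.50 before any cap.
Cumulative spending £0 + £4,137.50 = £4,137.50 stays under the £12,150 maximum.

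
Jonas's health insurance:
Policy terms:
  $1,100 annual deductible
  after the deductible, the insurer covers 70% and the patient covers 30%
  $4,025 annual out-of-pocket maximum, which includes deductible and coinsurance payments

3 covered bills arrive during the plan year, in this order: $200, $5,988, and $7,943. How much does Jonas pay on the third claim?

Bill 1, $200: fully absorbed by the deductible. Patient owes $200 (running OOP $200).
Bill 2, $5,988: deductible takes $900, $5,088 remains; 30% of $5,088 = $1,526.40. Patient pays $2,426.40; OOP now $2,626.40.
Bill 3, $7,943: deductible already satisfied, so patient's share is 30% × $7,943 = $2,382.90. OOP would hit $5,009.30 > $4,025, so the cap limits the patient to $4,025 − $2,626.40 = $1,398.60.

$1,398.60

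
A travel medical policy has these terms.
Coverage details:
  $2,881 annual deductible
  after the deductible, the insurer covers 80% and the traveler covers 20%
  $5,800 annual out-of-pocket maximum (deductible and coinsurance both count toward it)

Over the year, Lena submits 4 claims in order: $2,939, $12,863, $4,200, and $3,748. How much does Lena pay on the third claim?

#1 ($2,939): $2,881 finishes the deductible; $58 goes to coinsurance; traveler's 20% is $11.60. Traveler pays $2,892.60; OOP now $2,892.60.
#2 ($12,863): 20% coinsurance on $12,863 = $2,572.60. Cost to traveler: $2,572.60. OOP to date $5,465.20.
#3 ($4,200): 20% coinsurance on $4,200 = $840. That would push OOP to $6,305.20, over the $5,800 cap, so traveler pays $5,800 − $5,465.20 = $334.80.

$334.80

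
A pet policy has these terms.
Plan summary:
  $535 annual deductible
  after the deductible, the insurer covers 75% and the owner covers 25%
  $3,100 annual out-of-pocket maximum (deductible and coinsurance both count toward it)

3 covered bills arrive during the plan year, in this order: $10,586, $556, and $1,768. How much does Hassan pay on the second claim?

Bill 1, $10,586: $535 finishes the deductible; $10,051 goes to coinsurance; 25% of $10,051 = $2,512.75. Owner pays $3,047.75; OOP now $3,047.75.
Bill 2, $556: deductible already satisfied, so owner's share is 25% × $556 = $139. That would push OOP to $3,186.75, over the $3,100 cap, so owner pays $3,100 − $3,047.75 = $52.25.

$52.25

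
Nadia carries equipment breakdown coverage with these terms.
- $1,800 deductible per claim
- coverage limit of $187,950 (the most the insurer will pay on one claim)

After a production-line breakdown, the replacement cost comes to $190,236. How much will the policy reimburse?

$187,950

Subtract the deductible: $190,236 − $1,800 = $188,436.
Since $188,436 > $187,950, the payout is capped at $187,950.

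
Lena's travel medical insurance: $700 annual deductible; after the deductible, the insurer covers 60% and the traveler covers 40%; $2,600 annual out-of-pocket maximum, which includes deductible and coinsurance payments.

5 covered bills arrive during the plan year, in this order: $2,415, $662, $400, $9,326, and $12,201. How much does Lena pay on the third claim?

#1 ($2,415): deductible takes $700, $1,715 remains; 40% of $1,715 = $686. Traveler owes $1,386 (running OOP $1,386).
#2 ($662): deductible already satisfied, so traveler's share is 40% × $662 = $264.80. Traveler pays $264.80; OOP now $1,650.80.
#3 ($400): 40% coinsurance on $400 = $160. Cost to traveler: $160. OOP to date $1,810.80.

$160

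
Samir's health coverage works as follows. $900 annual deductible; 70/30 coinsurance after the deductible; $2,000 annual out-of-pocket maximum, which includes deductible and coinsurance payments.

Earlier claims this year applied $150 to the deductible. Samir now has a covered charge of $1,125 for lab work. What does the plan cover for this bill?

$150 of the $900 deductible is already met, leaving $750.
After the $750 deductible portion, $1,125 − $750 = $375 is subject to coinsurance.
30% of $375 = $112.50 falls to the patient.
So the patient owes $750 + $112.50 = $862.50 before any cap.
Cumulative spending $150 + $862.50 = $1,012.50 stays under the $2,000 maximum.
The insurer covers the remainder: $1,125 − $862.50 = $262.50.

$262.50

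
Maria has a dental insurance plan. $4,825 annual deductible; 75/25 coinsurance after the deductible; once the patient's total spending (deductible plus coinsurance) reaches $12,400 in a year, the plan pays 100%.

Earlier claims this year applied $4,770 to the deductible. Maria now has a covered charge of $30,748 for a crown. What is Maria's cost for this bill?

Remaining deductible: $4,825 − $4,770 = $55.
The remaining $30,693 (= $30,748 − $55) moves to coinsurance.
Coinsurance: $30,693 × 25% = $7,673.25.
That puts the patient's cost at $55 + $7,673.25 = $7,728.25 before any cap.
Year-to-date out-of-pocket would reach $4,770 + $7,728.25 = $12,498.25, above the $12,400 maximum, so the patient pays only $12,400 − $4,770 = $7,630.

$7,630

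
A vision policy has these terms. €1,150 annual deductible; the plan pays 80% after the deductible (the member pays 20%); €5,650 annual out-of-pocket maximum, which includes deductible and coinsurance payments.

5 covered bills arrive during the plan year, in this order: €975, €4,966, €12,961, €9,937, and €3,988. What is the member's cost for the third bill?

€2,592.20

#1 (€975): all of it applies to the deductible. Member owes €975 (running OOP €975).
#2 (€4,966): €175 to deductible, leaving €4,791; 20% of €4,791 = €958.20. Cost to member: €1,133.20. OOP to date €2,108.20.
#3 (€12,961): deductible met; 20% of €12,961 = €2,592.20. Member pays €2,592.20; OOP now €4,700.40.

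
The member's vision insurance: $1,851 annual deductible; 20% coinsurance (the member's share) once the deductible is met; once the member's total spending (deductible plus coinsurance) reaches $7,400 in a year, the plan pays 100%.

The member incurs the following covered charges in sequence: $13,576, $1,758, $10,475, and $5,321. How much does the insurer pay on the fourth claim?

Bill 1, $13,576: deductible takes $1,851, $11,725 remains; member's 20% is $2,345. Member owes $4,196 (running OOP $4,196). Insurer: $13,576 − $4,196 = $9,380.
Bill 2, $1,758: deductible already satisfied, so member's share is 20% × $1,758 = $351.60. Cost to member: $351.60. OOP to date $4,547.60. Insurer: $1,758 − $351.60 = $1,406.40.
Bill 3, $10,475: deductible already satisfied, so member's share is 20% × $10,475 = $2,095. Member owes $2,095 (running OOP $6,642.60). Insurer: $10,475 − $2,095 = $8,380.
Bill 4, $5,321: 20% coinsurance on $5,321 = $1,064.20. Adding that to $6,642.60 gives $7,706.80, past the $7,400 cap; member pays only $7,400 − $6,642.60 = $757.40. Insurer: $5,321 − $757.40 = $4,563.60.

$4,563.60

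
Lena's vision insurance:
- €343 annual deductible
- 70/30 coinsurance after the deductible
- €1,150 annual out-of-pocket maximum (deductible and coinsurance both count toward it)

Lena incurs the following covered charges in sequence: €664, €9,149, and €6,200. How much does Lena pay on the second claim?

€710.70

Bill 1, €664: €343 to deductible, leaving €321; coinsurance €321 × 30% = €96.30. Member owes €439.30 (running OOP €439.30).
Bill 2, €9,149: 30% coinsurance on €9,149 = €2,744.70. OOP would hit €3,184 > €1,150, so the cap limits the member to €1,150 − €439.30 = €710.70.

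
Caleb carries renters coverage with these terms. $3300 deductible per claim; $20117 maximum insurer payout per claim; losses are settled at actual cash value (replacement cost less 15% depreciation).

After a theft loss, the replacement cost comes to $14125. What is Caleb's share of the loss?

$5418.75

At 15% depreciation, ACV = $14125 − $2118.75 = $12006.25.
After the deductible, $12006.25 − $3300 = $8706.25 remains.
$8706.25 is within the $20117 limit, so the insurer pays $8706.25.
The tenant bears the rest of the original loss: $14125 − $8706.25 = $5418.75.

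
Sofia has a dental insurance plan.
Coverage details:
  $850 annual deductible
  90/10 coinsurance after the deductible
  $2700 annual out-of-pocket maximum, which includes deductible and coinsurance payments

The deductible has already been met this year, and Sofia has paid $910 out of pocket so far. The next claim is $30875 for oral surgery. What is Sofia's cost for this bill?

$1790

With the deductible met, the entire $30875 is subject to coinsurance.
Coinsurance: $30875 × 10% = $3087.50.
Adding $3087.50 to the $910 already spent would give $3997.50, which exceeds the $2700 cap; the patient pays just $2700 − $910 = $1790.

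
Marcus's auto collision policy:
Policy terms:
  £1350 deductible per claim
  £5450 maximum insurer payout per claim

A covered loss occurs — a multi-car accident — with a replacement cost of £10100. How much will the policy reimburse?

After the deductible, £10100 − £1350 = £8750 remains.
£8750 exceeds the £5450 limit, so the insurer pays the limit: £5450.

£5450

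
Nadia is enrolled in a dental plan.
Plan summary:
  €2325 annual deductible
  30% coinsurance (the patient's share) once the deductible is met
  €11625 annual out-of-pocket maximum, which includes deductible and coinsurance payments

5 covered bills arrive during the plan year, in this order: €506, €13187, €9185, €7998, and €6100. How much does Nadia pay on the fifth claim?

#1 (€506): fully absorbed by the deductible. Patient pays €506; OOP now €506.
#2 (€13187): €1819 to deductible, leaving €11368; patient's 30% is €3410.40. Cost to patient: €5229.40. OOP to date €5735.40.
#3 (€9185): deductible already satisfied, so patient's share is 30% × €9185 = €2755.50. Cost to patient: €2755.50. OOP to date €8490.90.
#4 (€7998): deductible already satisfied, so patient's share is 30% × €7998 = €2399.40. Patient pays €2399.40; OOP now €10890.30.
#5 (€6100): deductible already satisfied, so patient's share is 30% × €6100 = €1830. That would push OOP to €12720.30, over the €11625 cap, so patient pays €11625 − €10890.30 = €734.70.

€734.70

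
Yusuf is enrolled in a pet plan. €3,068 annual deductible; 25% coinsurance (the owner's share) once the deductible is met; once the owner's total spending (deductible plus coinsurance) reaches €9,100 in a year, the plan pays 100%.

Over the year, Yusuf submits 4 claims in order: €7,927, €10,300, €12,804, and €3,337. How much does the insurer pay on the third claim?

Bill 1, €7,927: deductible takes €3,068, €4,859 remains; 25% of €4,859 = €1,214.75. Cost to owner: €4,282.75. OOP to date €4,282.75. Insurer: €7,927 − €4,282.75 = €3,644.25.
Bill 2, €10,300: 25% coinsurance on €10,300 = €2,575. Owner owes €2,575 (running OOP €6,857.75). Insurer: €10,300 − €2,575 = €7,725.
Bill 3, €12,804: deductible met; 25% of €12,804 = €3,201. Adding that to €6,857.75 gives €10,058.75, past the €9,100 cap; owner pays only €9,100 − €6,857.75 = €2,242.25. Insurer: €12,804 − €2,242.25 = €10,561.75.

€10,561.75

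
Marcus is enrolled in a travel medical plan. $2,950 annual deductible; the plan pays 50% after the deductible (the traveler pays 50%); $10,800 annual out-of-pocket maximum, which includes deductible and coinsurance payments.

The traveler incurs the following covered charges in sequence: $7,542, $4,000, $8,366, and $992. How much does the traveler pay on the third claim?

Bill 1, $7,542: $2,950 to deductible, leaving $4,592; coinsurance $4,592 × 50% = $2,296. Traveler owes $5,246 (running OOP $5,246).
Bill 2, $4,000: 50% coinsurance on $4,000 = $2,000. Traveler owes $2,000 (running OOP $7,246).
Bill 3, $8,366: 50% coinsurance on $8,366 = $4,183. That would push OOP to $11,429, over the $10,800 cap, so traveler pays $10,800 − $7,246 = $3,554.

$3,554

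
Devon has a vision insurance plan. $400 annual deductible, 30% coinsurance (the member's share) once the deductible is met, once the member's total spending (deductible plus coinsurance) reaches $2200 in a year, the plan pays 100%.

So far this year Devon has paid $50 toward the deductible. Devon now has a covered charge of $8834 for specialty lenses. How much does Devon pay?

$2150

$50 of the $400 deductible is already met, leaving $350.
The remaining $8484 (= $8834 − $350) moves to coinsurance.
Member's 30% share of $8484 is $2545.20.
Member responsibility before any cap: $350 + $2545.20 = $2895.20.
Year-to-date out-of-pocket would reach $50 + $2895.20 = $2945.20, above the $2200 maximum, so the member pays only $2200 − $50 = $2150.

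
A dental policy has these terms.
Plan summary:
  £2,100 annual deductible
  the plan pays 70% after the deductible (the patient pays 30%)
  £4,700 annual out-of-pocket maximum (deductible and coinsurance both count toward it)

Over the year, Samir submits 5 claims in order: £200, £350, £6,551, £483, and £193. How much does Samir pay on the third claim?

£3,050.30

Bill 1, £200: fully absorbed by the deductible. Patient pays £200; OOP now £200.
Bill 2, £350: all of it applies to the deductible. Cost to patient: £350. OOP to date £550.
Bill 3, £6,551: £1,550 to deductible, leaving £5,001; 30% of £5,001 = £1,500.30. Cost to patient: £3,050.30. OOP to date £3,600.30.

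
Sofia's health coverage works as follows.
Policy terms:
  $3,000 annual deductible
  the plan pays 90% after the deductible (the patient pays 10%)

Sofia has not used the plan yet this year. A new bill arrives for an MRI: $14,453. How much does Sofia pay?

Nothing has been paid toward the $3,000 deductible, so the first $3,000 of this charge is applied there.
That leaves $14,453 − $3,000 = $11,453 for coinsurance.
10% of $11,453 = $1,145.30 falls to the patient.
That puts the patient's cost at $3,000 + $1,145.30 = $4,145.30.

$4,145.30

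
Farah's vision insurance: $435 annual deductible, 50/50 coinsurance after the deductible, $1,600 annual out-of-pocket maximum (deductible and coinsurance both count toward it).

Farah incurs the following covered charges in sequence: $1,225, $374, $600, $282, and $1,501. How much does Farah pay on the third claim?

$300

Claim 1 ($1,225): $435 to deductible, leaving $790; coinsurance $790 × 50% = $395. Member pays $830; OOP now $830.
Claim 2 ($374): 50% coinsurance on $374 = $187. Member owes $187 (running OOP $1,017).
Claim 3 ($600): deductible met; 50% of $600 = $300. Member pays $300; OOP now $1,317.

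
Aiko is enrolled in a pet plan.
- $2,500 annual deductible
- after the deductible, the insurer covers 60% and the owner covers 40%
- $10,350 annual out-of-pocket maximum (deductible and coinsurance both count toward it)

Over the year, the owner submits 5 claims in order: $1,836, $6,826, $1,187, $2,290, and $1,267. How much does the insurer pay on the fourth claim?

$1,374

#1 ($1,836): fully absorbed by the deductible. Owner owes $1,836 (running OOP $1,836). Insurer: $1,836 − $1,836 = $0.
#2 ($6,826): deductible takes $664, $6,162 remains; coinsurance $6,162 × 40% = $2,464.80. Cost to owner: $3,128.80. OOP to date $4,964.80. Insurer: $6,826 − $3,128.80 = $3,697.20.
#3 ($1,187): deductible met; 40% of $1,187 = $474.80. Owner pays $474.80; OOP now $5,439.60. Insurer: $1,187 − $474.80 = $712.20.
#4 ($2,290): deductible already satisfied, so owner's share is 40% × $2,290 = $916. Cost to owner: $916. OOP to date $6,355.60. Insurer: $2,290 − $916 = $1,374.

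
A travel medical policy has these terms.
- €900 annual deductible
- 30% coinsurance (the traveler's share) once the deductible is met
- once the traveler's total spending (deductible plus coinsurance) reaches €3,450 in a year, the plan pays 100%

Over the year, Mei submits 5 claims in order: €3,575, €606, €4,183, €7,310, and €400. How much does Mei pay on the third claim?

#1 (€3,575): €900 finishes the deductible; €2,675 goes to coinsurance; traveler's 30% is €802.50. Traveler owes €1,702.50 (running OOP €1,702.50).
#2 (€606): 30% coinsurance on €606 = €181.80. Traveler owes €181.80 (running OOP €1,884.30).
#3 (€4,183): deductible already satisfied, so traveler's share is 30% × €4,183 = €1,254.90. Traveler pays €1,254.90; OOP now €3,139.20.

€1,254.90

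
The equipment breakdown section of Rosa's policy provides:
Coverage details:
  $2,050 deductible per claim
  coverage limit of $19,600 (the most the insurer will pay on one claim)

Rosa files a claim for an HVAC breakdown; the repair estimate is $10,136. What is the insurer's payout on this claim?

Less the $2,050 deductible: $10,136 − $2,050 = $8,086.
$8,086 ≤ $19,600, so the limit doesn't bind; insurer pays $8,086.

$8,086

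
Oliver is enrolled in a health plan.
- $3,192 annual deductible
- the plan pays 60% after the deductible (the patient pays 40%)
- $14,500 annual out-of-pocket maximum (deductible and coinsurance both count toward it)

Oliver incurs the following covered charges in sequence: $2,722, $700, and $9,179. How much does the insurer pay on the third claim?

Bill 1, $2,722: fully absorbed by the deductible. Cost to patient: $2,722. OOP to date $2,722. Insurer: $2,722 − $2,722 = $0.
Bill 2, $700: $470 finishes the deductible; $230 goes to coinsurance; coinsurance $230 × 40% = $92. Patient pays $562; OOP now $3,284. Plan pays $700 − $562 = $138.
Bill 3, $9,179: deductible already satisfied, so patient's share is 40% × $9,179 = $3,671.60. Cost to patient: $3,671.60. OOP to date $6,955.60. Plan pays $9,179 − $3,671.60 = $5,507.40.

$5,507.40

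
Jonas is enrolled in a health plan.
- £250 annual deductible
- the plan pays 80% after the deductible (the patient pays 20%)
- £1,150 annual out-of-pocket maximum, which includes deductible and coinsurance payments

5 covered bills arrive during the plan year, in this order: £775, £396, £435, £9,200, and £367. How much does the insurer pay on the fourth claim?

Claim 1 — £775: £250 to deductible, leaving £525; patient's 20% is £105. Patient pays £355; OOP now £355. Plan pays £775 − £355 = £420.
Claim 2 — £396: deductible met; 20% of £396 = £79.20. Patient pays £79.20; OOP now £434.20. Insurer: £396 − £79.20 = £316.80.
Claim 3 — £435: 20% coinsurance on £435 = £87. Patient owes £87 (running OOP £521.20). Plan pays £435 − £87 = £348.
Claim 4 — £9,200: 20% coinsurance on £9,200 = £1,840. Adding that to £521.20 gives £2,361.20, past the £1,150 cap; patient pays only £1,150 − £521.20 = £628.80. Insurer: £9,200 − £628.80 = £8,571.20.

£8,571.20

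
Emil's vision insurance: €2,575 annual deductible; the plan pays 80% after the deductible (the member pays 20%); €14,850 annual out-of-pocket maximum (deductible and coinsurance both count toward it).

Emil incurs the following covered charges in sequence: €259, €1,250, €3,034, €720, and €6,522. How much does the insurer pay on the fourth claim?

Claim 1 (€259): entire amount goes to the deductible. Member pays €259; OOP now €259. Plan pays €259 − €259 = €0.
Claim 2 (€1,250): fully absorbed by the deductible. Member pays €1,250; OOP now €1,509. Plan pays €1,250 − €1,250 = €0.
Claim 3 (€3,034): deductible takes €1,066, €1,968 remains; member's 20% is €393.60. Member owes €1,459.60 (running OOP €2,968.60). Insurer: €3,034 − €1,459.60 = €1,574.40.
Claim 4 (€720): deductible already satisfied, so member's share is 20% × €720 = €144. Member pays €144; OOP now €3,112.60. Insurer: €720 − €144 = €576.

€576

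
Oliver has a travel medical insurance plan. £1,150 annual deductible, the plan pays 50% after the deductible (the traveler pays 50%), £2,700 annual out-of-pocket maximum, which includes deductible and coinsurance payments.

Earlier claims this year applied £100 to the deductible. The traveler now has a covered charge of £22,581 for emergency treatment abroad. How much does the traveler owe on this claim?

£2,600

£100 of the £1,150 deductible is already met, leaving £1,050.
After the £1,050 deductible portion, £22,581 − £1,050 = £21,531 is subject to coinsurance.
Traveler's 50% share of £21,531 is £10,765.50.
That puts the traveler's cost at £1,050 + £10,765.50 = £11,815.50 before any cap.
Adding £11,815.50 to the £100 already spent would give £11,915.50, which exceeds the £2,700 cap; the traveler pays just £2,700 − £100 = £2,600.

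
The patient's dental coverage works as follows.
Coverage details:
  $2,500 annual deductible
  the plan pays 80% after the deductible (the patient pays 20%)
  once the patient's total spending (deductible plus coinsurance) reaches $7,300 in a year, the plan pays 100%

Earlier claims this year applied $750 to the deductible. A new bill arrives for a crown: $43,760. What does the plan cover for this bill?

$37,210

Remaining deductible: $2,500 − $750 = $1,750.
The remaining $42,010 (= $43,760 − $1,750) moves to coinsurance.
Coinsurance: $42,010 × 20% = $8,402.
That puts the patient's cost at $1,750 + $8,402 = $10,152 before any cap.
Year-to-date out-of-pocket would reach $750 + $10,152 = $10,902, above the $7,300 maximum, so the patient pays only $7,300 − $750 = $6,550.
Insurer pays the balance: $43,760 − $6,550 = $37,210.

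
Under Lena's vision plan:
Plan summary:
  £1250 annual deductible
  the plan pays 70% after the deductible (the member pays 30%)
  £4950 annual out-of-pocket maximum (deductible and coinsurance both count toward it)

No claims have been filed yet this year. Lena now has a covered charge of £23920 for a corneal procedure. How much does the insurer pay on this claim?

The full £1250 deductible is still open; £1250 of this bill applies to it.
After the £1250 deductible portion, £23920 − £1250 = £22670 is subject to coinsurance.
Coinsurance: £22670 × 30% = £6801.
That puts the member's cost at £1250 + £6801 = £8051 before any cap.
Year-to-date out-of-pocket would reach £0 + £8051 = £8051, above the £4950 maximum, so the member pays only £4950 − £0 = £4950.
The insurer covers the remainder: £23920 − £4950 = £18970.

£18970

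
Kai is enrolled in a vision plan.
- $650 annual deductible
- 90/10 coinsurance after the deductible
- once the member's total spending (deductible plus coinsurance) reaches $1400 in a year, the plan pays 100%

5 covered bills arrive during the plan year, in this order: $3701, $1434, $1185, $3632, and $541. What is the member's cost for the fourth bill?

Claim 1 ($3701): $650 to deductible, leaving $3051; member's 10% is $305.10. Cost to member: $955.10. OOP to date $955.10.
Claim 2 ($1434): deductible met; 10% of $1434 = $143.40. Member owes $143.40 (running OOP $1098.50).
Claim 3 ($1185): deductible already satisfied, so member's share is 10% × $1185 = $118.50. Cost to member: $118.50. OOP to date $1217.
Claim 4 ($3632): deductible met; 10% of $3632 = $363.20. Adding that to $1217 gives $1580.20, past the $1400 cap; member pays only $1400 − $1217 = $183.

$183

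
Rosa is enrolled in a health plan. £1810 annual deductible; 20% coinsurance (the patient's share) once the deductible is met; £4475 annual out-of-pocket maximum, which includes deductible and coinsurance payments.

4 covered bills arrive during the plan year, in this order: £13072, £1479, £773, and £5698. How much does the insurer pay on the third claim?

£656.20

Claim 1 (£13072): £1810 to deductible, leaving £11262; 20% of £11262 = £2252.40. Patient pays £4062.40; OOP now £4062.40. Plan pays £13072 − £4062.40 = £9009.60.
Claim 2 (£1479): 20% coinsurance on £1479 = £295.80. Cost to patient: £295.80. OOP to date £4358.20. Plan pays £1479 − £295.80 = £1183.20.
Claim 3 (£773): deductible already satisfied, so patient's share is 20% × £773 = £154.60. OOP would hit £4512.80 > £4475, so the cap limits the patient to £4475 − £4358.20 = £116.80. Plan pays £773 − £116.80 = £656.20.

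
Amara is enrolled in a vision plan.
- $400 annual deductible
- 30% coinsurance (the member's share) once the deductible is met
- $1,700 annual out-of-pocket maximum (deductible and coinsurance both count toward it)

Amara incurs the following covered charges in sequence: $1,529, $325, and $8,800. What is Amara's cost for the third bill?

$863.80

Claim 1 ($1,529): $400 to deductible, leaving $1,129; member's 30% is $338.70. Cost to member: $738.70. OOP to date $738.70.
Claim 2 ($325): deductible already satisfied, so member's share is 30% × $325 = $97.50. Cost to member: $97.50. OOP to date $836.20.
Claim 3 ($8,800): deductible met; 30% of $8,800 = $2,640. OOP would hit $3,476.20 > $1,700, so the cap limits the member to $1,700 − $836.20 = $863.80.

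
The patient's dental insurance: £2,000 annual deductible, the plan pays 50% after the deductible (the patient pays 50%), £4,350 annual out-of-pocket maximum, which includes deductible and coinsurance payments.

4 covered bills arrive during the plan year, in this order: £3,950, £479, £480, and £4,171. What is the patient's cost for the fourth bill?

Claim 1 — £3,950: deductible takes £2,000, £1,950 remains; patient's 50% is £975. Cost to patient: £2,975. OOP to date £2,975.
Claim 2 — £479: 50% coinsurance on £479 = £239.50. Cost to patient: £239.50. OOP to date £3,214.50.
Claim 3 — £480: 50% coinsurance on £480 = £240. Patient owes £240 (running OOP £3,454.50).
Claim 4 — £4,171: deductible met; 50% of £4,171 = £2,085.50. That would push OOP to £5,540, over the £4,350 cap, so patient pays £4,350 − £3,454.50 = £895.50.

£895.50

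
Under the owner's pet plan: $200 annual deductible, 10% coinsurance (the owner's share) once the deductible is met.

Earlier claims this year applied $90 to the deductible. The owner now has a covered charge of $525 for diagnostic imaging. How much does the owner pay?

$151.50

Remaining deductible: $200 − $90 = $110.
After the $110 deductible portion, $525 − $110 = $415 is subject to coinsurance.
Owner's 10% share of $415 is $41.50.
That puts the owner's cost at $110 + $41.50 = $151.50.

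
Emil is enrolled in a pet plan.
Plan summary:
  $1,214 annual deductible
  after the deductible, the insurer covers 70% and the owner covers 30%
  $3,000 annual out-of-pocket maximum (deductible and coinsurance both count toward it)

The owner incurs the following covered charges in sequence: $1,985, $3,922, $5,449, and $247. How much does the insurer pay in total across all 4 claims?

#1 ($1,985): $1,214 finishes the deductible; $771 goes to coinsurance; owner's 30% is $231.30. Owner owes $1,445.30 (running OOP $1,445.30). Plan pays $1,985 − $1,445.30 = $539.70.
#2 ($3,922): deductible met; 30% of $3,922 = $1,176.60. Owner pays $1,176.60; OOP now $2,621.90. Plan pays $3,922 − $1,176.60 = $2,745.40.
#3 ($5,449): 30% coinsurance on $5,449 = $1,634.70. OOP would hit $4,256.60 > $3,000, so the cap limits the owner to $3,000 − $2,621.90 = $378.10. Insurer: $5,449 − $378.10 = $5,070.90.
#4 ($247): 30% coinsurance on $247 = $74.10. That would push OOP to $3,074.10, over the $3,000 cap, so owner pays $3,000 − $3,000 = $0. Plan pays $247 − $0 = $247.
Insurer total = bills − owner's total = $11,603 − $3,000 = $8,603.

$8,603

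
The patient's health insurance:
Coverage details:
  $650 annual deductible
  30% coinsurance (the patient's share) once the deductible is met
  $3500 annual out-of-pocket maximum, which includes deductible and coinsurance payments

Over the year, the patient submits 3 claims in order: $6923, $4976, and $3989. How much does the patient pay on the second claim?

$968.10

Claim 1 — $6923: deductible takes $650, $6273 remains; coinsurance $6273 × 30% = $1881.90. Cost to patient: $2531.90. OOP to date $2531.90.
Claim 2 — $4976: deductible met; 30% of $4976 = $1492.80. OOP would hit $4024.70 > $3500, so the cap limits the patient to $3500 − $2531.90 = $968.10.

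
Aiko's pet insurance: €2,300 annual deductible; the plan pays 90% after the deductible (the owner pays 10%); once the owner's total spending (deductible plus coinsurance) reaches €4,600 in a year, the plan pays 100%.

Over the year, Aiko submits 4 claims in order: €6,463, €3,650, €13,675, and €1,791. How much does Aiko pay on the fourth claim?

€151.20

Claim 1 (€6,463): deductible takes €2,300, €4,163 remains; coinsurance €4,163 × 10% = €416.30. Owner owes €2,716.30 (running OOP €2,716.30).
Claim 2 (€3,650): deductible already satisfied, so owner's share is 10% × €3,650 = €365. Cost to owner: €365. OOP to date €3,081.30.
Claim 3 (€13,675): deductible already satisfied, so owner's share is 10% × €13,675 = €1,367.50. Owner owes €1,367.50 (running OOP €4,448.80).
Claim 4 (€1,791): deductible already satisfied, so owner's share is 10% × €1,791 = €179.10. OOP would hit €4,627.90 > €4,600, so the cap limits the owner to €4,600 − €4,448.80 = €151.20.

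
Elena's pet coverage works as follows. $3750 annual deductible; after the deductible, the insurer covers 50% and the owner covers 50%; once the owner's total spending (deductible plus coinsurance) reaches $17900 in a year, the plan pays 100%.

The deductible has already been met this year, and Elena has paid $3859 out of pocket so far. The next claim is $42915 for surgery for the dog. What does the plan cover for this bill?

$28874

The deductible is already satisfied, so the full bill goes to coinsurance.
50% of $42915 = $21457.50 falls to the owner.
That would bring total out-of-pocket to $25316.50, past the $17900 cap. The owner is capped at $17900 − $3859 = $14041 on this claim.
The plan picks up $42915 − $14041 = $28874.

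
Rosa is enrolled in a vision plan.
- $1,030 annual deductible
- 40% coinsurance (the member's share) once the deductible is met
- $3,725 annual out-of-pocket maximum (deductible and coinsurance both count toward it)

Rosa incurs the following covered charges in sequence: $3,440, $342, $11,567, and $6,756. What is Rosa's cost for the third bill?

$1,594.20

#1 ($3,440): $1,030 to deductible, leaving $2,410; coinsurance $2,410 × 40% = $964. Member pays $1,994; OOP now $1,994.
#2 ($342): 40% coinsurance on $342 = $136.80. Member owes $136.80 (running OOP $2,130.80).
#3 ($11,567): 40% coinsurance on $11,567 = $4,626.80. Adding that to $2,130.80 gives $6,757.60, past the $3,725 cap; member pays only $3,725 − $2,130.80 = $1,594.20.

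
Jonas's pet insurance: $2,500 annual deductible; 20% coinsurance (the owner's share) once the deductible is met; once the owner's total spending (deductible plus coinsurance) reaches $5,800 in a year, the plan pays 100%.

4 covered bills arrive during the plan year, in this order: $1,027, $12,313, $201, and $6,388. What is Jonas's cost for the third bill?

Claim 1 — $1,027: entire amount goes to the deductible. Cost to owner: $1,027. OOP to date $1,027.
Claim 2 — $12,313: $1,473 to deductible, leaving $10,840; owner's 20% is $2,168. Owner owes $3,641 (running OOP $4,668).
Claim 3 — $201: 20% coinsurance on $201 = $40.20. Cost to owner: $40.20. OOP to date $4,708.20.

$40.20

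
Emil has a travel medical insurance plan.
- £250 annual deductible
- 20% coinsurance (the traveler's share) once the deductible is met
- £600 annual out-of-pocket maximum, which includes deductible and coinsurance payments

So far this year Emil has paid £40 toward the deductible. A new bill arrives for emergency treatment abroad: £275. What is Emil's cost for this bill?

£223

Deductible still to meet: £250 − £40 = £210.
The remaining £65 (= £275 − £210) moves to coinsurance.
Traveler's 20% share of £65 is £13.
That puts the traveler's cost at £210 + £13 = £223 before any cap.
Cumulative spending £40 + £223 = £263 stays under the £600 maximum.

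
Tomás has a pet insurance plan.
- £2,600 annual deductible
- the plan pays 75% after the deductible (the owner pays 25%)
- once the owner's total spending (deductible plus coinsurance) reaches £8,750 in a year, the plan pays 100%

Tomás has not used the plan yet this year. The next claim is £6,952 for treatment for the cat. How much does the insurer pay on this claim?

£3,264

Deductible not yet touched, so the first £2,600 of the bill goes to the deductible.
The remaining £4,352 (= £6,952 − £2,600) moves to coinsurance.
Coinsurance: £4,352 × 25% = £1,088.
Owner responsibility before any cap: £2,600 + £1,088 = £3,688.
Total out-of-pocket so far would be £0 + £3,688 = £3,688, below the £8,750 cap — no reduction.
The insurer covers the remainder: £6,952 − £3,688 = £3,264.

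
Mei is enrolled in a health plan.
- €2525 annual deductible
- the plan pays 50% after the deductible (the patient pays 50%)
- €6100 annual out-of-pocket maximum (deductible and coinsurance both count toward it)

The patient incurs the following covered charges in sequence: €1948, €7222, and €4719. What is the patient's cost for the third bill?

Bill 1, €1948: fully absorbed by the deductible. Cost to patient: €1948. OOP to date €1948.
Bill 2, €7222: €577 finishes the deductible; €6645 goes to coinsurance; 50% of €6645 = €3322.50. Cost to patient: €3899.50. OOP to date €5847.50.
Bill 3, €4719: deductible already satisfied, so patient's share is 50% × €4719 = €2359.50. Adding that to €5847.50 gives €8207, past the €6100 cap; patient pays only €6100 − €5847.50 = €252.50.

€252.50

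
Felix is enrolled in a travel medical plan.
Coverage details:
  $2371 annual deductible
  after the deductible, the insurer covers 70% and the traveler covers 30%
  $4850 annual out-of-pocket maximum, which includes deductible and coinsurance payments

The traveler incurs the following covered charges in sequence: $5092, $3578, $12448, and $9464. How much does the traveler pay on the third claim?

Claim 1 ($5092): deductible takes $2371, $2721 remains; 30% of $2721 = $816.30. Traveler pays $3187.30; OOP now $3187.30.
Claim 2 ($3578): deductible met; 30% of $3578 = $1073.40. Traveler pays $1073.40; OOP now $4260.70.
Claim 3 ($12448): deductible met; 30% of $12448 = $3734.40. That would push OOP to $7995.10, over the $4850 cap, so traveler pays $4850 − $4260.70 = $589.30.

$589.30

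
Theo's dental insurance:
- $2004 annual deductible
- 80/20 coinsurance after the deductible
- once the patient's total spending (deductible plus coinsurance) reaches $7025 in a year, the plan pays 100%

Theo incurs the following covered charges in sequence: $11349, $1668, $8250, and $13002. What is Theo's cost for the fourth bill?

$1168.40

Claim 1 ($11349): $2004 finishes the deductible; $9345 goes to coinsurance; 20% of $9345 = $1869. Cost to patient: $3873. OOP to date $3873.
Claim 2 ($1668): deductible met; 20% of $1668 = $333.60. Patient owes $333.60 (running OOP $4206.60).
Claim 3 ($8250): deductible already satisfied, so patient's share is 20% × $8250 = $1650. Cost to patient: $1650. OOP to date $5856.60.
Claim 4 ($13002): 20% coinsurance on $13002 = $2600.40. That would push OOP to $8457, over the $7025 cap, so patient pays $7025 − $5856.60 = $1168.40.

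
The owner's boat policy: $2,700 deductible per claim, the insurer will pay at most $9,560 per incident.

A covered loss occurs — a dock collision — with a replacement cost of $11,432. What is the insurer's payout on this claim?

$8,732

Subtract the deductible: $11,432 − $2,700 = $8,732.
$8,732 ≤ $9,560, so the limit doesn't bind; insurer pays $8,732.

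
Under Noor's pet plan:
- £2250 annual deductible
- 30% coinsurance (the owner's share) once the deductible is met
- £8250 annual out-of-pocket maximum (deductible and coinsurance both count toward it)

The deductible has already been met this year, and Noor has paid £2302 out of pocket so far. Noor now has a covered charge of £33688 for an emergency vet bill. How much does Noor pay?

£5948

The deductible is already satisfied, so the full bill goes to coinsurance.
Coinsurance: £33688 × 30% = £10106.40.
Adding £10106.40 to the £2302 already spent would give £12408.40, which exceeds the £8250 cap; the owner pays just £8250 − £2302 = £5948.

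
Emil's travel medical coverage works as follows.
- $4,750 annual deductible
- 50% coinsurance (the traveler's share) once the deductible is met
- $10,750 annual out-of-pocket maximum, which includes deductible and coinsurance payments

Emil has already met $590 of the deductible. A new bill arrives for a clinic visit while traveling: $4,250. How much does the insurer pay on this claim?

$45

Remaining deductible: $4,750 − $590 = $4,160.
After the $4,160 deductible portion, $4,250 − $4,160 = $90 is subject to coinsurance.
50% of $90 = $45 falls to the traveler.
So the traveler owes $4,160 + $45 = $4,205 before any cap.
Year-to-date out-of-pocket becomes $590 + $4,205 = $4,795, still under the $10,750 maximum, so no cap applies.
Insurer pays the balance: $4,250 − $4,205 = $45.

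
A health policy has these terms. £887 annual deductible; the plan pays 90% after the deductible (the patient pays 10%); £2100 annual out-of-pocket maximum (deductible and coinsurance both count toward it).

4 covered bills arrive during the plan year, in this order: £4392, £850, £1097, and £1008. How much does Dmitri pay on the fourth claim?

Claim 1 — £4392: £887 to deductible, leaving £3505; patient's 10% is £350.50. Patient pays £1237.50; OOP now £1237.50.
Claim 2 — £850: deductible already satisfied, so patient's share is 10% × £850 = £85. Patient pays £85; OOP now £1322.50.
Claim 3 — £1097: 10% coinsurance on £1097 = £109.70. Patient owes £109.70 (running OOP £1432.20).
Claim 4 — £1008: 10% coinsurance on £1008 = £100.80. Patient pays £100.80; OOP now £1533.

£100.80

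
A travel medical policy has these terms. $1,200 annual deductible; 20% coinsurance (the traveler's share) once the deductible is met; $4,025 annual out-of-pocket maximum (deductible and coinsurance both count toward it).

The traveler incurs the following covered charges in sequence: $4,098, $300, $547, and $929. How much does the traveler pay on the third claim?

$109.40

Claim 1 ($4,098): $1,200 to deductible, leaving $2,898; 20% of $2,898 = $579.60. Traveler owes $1,779.60 (running OOP $1,779.60).
Claim 2 ($300): deductible already satisfied, so traveler's share is 20% × $300 = $60. Traveler pays $60; OOP now $1,839.60.
Claim 3 ($547): deductible met; 20% of $547 = $109.40. Cost to traveler: $109.40. OOP to date $1,949.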